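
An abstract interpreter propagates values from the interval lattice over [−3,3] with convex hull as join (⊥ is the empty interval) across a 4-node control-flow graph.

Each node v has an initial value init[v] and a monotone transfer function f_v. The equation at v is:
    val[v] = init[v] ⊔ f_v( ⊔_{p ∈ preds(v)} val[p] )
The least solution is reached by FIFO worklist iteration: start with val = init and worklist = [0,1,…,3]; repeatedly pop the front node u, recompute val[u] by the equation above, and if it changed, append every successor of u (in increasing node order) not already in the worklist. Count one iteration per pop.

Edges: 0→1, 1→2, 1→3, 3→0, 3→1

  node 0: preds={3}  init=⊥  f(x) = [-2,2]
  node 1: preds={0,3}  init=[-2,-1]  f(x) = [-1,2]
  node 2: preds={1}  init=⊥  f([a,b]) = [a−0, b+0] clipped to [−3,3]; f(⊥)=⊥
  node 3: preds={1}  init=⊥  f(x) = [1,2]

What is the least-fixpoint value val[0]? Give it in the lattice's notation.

[-2,2]

Worklist (6 pops):
  #1 pop 0: in=⊥ → [-2,2] (was ⊥); enqueue []
  #2 pop 1: in=[-2,2] → [-2,2] (was [-2,-1]); enqueue []
  #3 pop 2: in=[-2,2] → [-2,2] (was ⊥); enqueue []
  #4 pop 3: in=[-2,2] → [1,2] (was ⊥); enqueue [0,1]
  #5 pop 0: in=[1,2] → [-2,2] (no change)
  #6 pop 1: in=[-2,2] → [-2,2] (no change)

Fixpoint:
  val[0] = [-2,2]
  val[1] = [-2,2]
  val[2] = [-2,2]
  val[3] = [1,2]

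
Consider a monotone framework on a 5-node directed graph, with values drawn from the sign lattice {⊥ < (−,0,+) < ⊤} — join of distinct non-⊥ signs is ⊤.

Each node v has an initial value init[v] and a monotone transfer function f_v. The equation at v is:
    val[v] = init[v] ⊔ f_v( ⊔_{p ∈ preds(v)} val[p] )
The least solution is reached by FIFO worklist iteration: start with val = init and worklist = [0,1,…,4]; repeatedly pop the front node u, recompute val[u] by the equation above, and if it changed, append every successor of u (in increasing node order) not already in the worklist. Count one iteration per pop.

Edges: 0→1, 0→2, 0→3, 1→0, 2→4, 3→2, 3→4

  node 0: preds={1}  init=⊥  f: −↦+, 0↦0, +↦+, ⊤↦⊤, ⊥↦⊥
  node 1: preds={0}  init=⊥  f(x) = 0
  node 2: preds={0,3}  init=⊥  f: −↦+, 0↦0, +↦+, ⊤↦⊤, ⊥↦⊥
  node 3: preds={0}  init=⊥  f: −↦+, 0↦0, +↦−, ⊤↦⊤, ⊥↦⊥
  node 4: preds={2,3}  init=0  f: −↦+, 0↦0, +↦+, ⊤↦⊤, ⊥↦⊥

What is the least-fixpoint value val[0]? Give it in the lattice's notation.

0

Trace (11 dequeues):
  [1] u=0 | in ⊥ | out ⊥ | ==
  [2] u=1 | in ⊥ | out 0 | prev ⊥ | push {0}
  [3] u=2 | in ⊥ | out ⊥ | ==
  [4] u=3 | in ⊥ | out ⊥ | ==
  [5] u=4 | in ⊥ | out 0 | ==
  [6] u=0 | in 0 | out 0 | prev ⊥ | push {1,2,3}
  [7] u=1 | in 0 | out 0 | ==
  [8] u=2 | in 0 | out 0 | prev ⊥ | push {4}
  [9] u=3 | in 0 | out 0 | prev ⊥ | push {2}
  [10] u=4 | in 0 | out 0 | ==
  [11] u=2 | in 0 | out 0 | ==

Converged values:
  [0] 0
  [1] 0
  [2] 0
  [3] 0
  [4] 0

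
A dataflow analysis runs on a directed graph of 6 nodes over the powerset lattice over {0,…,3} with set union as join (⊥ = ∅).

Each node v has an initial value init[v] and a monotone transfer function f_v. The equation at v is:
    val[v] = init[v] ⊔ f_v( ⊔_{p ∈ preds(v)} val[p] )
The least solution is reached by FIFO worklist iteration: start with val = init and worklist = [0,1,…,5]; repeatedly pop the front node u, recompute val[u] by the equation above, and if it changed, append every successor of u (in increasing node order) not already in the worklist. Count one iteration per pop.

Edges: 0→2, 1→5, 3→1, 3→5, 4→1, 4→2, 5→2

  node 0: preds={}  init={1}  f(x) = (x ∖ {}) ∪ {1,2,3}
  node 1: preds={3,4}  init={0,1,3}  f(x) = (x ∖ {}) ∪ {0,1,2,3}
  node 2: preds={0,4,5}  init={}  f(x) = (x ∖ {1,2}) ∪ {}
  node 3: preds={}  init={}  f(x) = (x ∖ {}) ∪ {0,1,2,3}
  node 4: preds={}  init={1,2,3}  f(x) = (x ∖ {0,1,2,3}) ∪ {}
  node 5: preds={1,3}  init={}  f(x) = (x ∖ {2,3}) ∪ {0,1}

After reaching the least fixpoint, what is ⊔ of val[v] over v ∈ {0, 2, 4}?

{0,1,2,3}

Trace (8 dequeues):
  [1] u=0 | in {} | out {1,2,3} | prev {1} | push {}
  [2] u=1 | in {1,2,3} | out {0,1,2,3} | prev {0,1,3} | push {}
  [3] u=2 | in {1,2,3} | out {3} | prev {} | push {}
  [4] u=3 | in {} | out {0,1,2,3} | prev {} | push {1}
  [5] u=4 | in {} | out {1,2,3} | ==
  [6] u=5 | in {0,1,2,3} | out {0,1} | prev {} | push {2}
  [7] u=1 | in {0,1,2,3} | out {0,1,2,3} | ==
  [8] u=2 | in {0,1,2,3} | out {0,3} | prev {3} | push {}

Converged values:
  [0] {1,2,3}
  [1] {0,1,2,3}
  [2] {0,3}
  [3] {0,1,2,3}
  [4] {1,2,3}
  [5] {0,1}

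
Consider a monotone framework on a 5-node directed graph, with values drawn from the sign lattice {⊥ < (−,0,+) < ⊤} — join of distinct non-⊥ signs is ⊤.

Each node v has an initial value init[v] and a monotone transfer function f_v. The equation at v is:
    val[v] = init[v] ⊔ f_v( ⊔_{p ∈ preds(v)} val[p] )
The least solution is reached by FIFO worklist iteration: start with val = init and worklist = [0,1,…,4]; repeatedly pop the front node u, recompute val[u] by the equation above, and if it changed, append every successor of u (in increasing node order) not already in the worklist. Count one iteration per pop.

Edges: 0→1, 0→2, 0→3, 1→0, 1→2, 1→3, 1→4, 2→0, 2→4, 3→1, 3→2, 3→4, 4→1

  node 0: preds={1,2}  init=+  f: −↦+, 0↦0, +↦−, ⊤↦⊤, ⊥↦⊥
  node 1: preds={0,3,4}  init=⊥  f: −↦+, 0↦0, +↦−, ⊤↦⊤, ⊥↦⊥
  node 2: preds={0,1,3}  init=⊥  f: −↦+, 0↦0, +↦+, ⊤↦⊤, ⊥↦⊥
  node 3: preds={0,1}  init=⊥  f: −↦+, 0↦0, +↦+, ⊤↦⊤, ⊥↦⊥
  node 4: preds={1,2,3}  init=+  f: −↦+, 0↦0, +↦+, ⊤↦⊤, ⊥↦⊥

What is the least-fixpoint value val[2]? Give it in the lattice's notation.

⊤

Worklist (11 pops):
  #1 pop 0: in=⊥ → + (no change)
  #2 pop 1: in=+ → − (was ⊥); enqueue [0]
  #3 pop 2: in=⊤ → ⊤ (was ⊥); enqueue []
  #4 pop 3: in=⊤ → ⊤ (was ⊥); enqueue [1,2]
  #5 pop 4: in=⊤ → ⊤ (was +); enqueue []
  #6 pop 0: in=⊤ → ⊤ (was +); enqueue [3]
  #7 pop 1: in=⊤ → ⊤ (was −); enqueue [0,4]
  #8 pop 2: in=⊤ → ⊤ (no change)
  #9 pop 3: in=⊤ → ⊤ (no change)
  #10 pop 0: in=⊤ → ⊤ (no change)
  #11 pop 4: in=⊤ → ⊤ (no change)

Fixpoint:
  val[0] = ⊤
  val[1] = ⊤
  val[2] = ⊤
  val[3] = ⊤
  val[4] = ⊤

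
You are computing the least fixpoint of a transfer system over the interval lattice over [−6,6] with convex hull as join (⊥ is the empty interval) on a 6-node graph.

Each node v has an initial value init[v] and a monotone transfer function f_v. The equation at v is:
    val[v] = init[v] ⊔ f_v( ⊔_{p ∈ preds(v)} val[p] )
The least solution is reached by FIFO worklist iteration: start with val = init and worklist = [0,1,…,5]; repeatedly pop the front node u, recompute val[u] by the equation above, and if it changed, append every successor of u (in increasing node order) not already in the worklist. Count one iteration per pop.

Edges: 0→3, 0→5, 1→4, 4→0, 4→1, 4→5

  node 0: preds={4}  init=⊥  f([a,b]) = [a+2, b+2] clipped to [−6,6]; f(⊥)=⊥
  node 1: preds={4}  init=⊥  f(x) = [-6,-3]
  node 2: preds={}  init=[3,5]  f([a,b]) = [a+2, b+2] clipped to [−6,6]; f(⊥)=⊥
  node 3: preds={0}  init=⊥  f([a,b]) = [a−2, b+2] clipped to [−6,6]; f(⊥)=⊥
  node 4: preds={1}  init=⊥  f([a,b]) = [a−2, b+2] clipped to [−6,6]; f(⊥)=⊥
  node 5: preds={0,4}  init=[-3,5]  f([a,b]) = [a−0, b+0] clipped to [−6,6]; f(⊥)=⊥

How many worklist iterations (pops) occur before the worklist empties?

10

Trace (10 dequeues):
  [1] u=0 | in ⊥ | out ⊥ | ==
  [2] u=1 | in ⊥ | out [-6,-3] | prev ⊥ | push {}
  [3] u=2 | in ⊥ | out [3,5] | ==
  [4] u=3 | in ⊥ | out ⊥ | ==
  [5] u=4 | in [-6,-3] | out [-6,-1] | prev ⊥ | push {0,1}
  [6] u=5 | in [-6,-1] | out [-6,5] | prev [-3,5] | push {}
  [7] u=0 | in [-6,-1] | out [-4,1] | prev ⊥ | push {3,5}
  [8] u=1 | in [-6,-1] | out [-6,-3] | ==
  [9] u=3 | in [-4,1] | out [-6,3] | prev ⊥ | push {}
  [10] u=5 | in [-6,1] | out [-6,5] | ==

Converged values:
  [0] [-4,1]
  [1] [-6,-3]
  [2] [3,5]
  [3] [-6,3]
  [4] [-6,-1]
  [5] [-6,5]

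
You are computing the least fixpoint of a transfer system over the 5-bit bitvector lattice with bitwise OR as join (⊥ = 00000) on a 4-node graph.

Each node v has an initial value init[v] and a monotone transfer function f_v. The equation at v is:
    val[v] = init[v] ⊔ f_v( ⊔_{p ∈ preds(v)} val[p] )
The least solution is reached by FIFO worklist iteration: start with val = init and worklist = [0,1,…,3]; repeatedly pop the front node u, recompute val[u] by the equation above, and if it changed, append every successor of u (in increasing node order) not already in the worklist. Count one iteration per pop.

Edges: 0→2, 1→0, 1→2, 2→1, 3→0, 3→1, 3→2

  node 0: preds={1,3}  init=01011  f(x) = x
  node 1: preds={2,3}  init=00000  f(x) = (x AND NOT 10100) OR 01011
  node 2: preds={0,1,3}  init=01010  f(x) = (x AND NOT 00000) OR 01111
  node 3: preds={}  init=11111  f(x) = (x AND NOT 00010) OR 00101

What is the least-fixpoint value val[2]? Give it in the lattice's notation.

Iteration log — 6 steps:
  step 1. node 0  ⊔preds=11111  new=11111  old=01011  +wl: 
  step 2. node 1  ⊔preds=11111  new=01011  old=00000  +wl: 0
  step 3. node 2  ⊔preds=11111  new=11111  old=01010  +wl: 1
  step 4. node 3  ⊔preds=00000  new=11111  stable
  step 5. node 0  ⊔preds=11111  new=11111  stable
  step 6. node 1  ⊔preds=11111  new=01011  stable

Least fixpoint reached:
  node 0: 11111
  node 1: 01011
  node 2: 11111
  node 3: 11111

11111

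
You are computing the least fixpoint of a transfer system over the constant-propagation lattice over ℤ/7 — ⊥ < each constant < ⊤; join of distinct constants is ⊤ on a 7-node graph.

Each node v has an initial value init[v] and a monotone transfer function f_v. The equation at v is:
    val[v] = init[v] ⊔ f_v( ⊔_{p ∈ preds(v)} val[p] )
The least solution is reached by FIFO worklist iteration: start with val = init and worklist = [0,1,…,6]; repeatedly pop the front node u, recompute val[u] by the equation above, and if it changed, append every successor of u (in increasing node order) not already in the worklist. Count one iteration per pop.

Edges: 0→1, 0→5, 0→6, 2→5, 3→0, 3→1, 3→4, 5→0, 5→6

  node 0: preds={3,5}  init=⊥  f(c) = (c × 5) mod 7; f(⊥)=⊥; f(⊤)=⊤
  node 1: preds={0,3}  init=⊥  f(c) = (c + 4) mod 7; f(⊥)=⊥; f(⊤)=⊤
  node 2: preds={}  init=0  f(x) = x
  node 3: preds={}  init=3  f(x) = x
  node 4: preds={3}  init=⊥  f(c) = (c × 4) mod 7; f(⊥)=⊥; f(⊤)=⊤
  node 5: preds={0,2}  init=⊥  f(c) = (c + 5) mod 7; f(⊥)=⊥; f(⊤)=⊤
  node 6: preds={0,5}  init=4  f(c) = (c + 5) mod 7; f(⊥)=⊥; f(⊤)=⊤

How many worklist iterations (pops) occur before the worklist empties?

11

Worklist (11 pops):
  #1 pop 0: in=3 → 1 (was ⊥); enqueue []
  #2 pop 1: in=⊤ → ⊤ (was ⊥); enqueue []
  #3 pop 2: in=⊥ → 0 (no change)
  #4 pop 3: in=⊥ → 3 (no change)
  #5 pop 4: in=3 → 5 (was ⊥); enqueue []
  #6 pop 5: in=⊤ → ⊤ (was ⊥); enqueue [0]
  #7 pop 6: in=⊤ → ⊤ (was 4); enqueue []
  #8 pop 0: in=⊤ → ⊤ (was 1); enqueue [1,5,6]
  #9 pop 1: in=⊤ → ⊤ (no change)
  #10 pop 5: in=⊤ → ⊤ (no change)
  #11 pop 6: in=⊤ → ⊤ (no change)

Fixpoint:
  val[0] = ⊤
  val[1] = ⊤
  val[2] = 0
  val[3] = 3
  val[4] = 5
  val[5] = ⊤
  val[6] = ⊤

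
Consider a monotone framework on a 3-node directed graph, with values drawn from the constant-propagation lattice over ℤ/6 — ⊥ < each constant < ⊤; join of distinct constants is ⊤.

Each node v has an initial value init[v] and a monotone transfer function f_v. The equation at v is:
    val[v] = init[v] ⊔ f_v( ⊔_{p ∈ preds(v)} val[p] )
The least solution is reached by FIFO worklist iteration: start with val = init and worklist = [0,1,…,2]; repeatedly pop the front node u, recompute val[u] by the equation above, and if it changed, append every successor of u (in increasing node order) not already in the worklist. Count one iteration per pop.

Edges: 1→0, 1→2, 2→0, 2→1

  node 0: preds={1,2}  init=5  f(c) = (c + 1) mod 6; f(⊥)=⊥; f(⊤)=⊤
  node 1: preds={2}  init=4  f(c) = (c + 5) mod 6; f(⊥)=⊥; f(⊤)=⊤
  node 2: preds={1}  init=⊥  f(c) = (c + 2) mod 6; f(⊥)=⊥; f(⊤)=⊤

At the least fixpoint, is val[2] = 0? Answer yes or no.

no

Worklist (9 pops):
  #1 pop 0: in=4 → 5 (no change)
  #2 pop 1: in=⊥ → 4 (no change)
  #3 pop 2: in=4 → 0 (was ⊥); enqueue [0,1]
  #4 pop 0: in=⊤ → ⊤ (was 5); enqueue []
  #5 pop 1: in=0 → ⊤ (was 4); enqueue [0,2]
  #6 pop 0: in=⊤ → ⊤ (no change)
  #7 pop 2: in=⊤ → ⊤ (was 0); enqueue [0,1]
  #8 pop 0: in=⊤ → ⊤ (no change)
  #9 pop 1: in=⊤ → ⊤ (no change)

Fixpoint:
  val[0] = ⊤
  val[1] = ⊤
  val[2] = ⊤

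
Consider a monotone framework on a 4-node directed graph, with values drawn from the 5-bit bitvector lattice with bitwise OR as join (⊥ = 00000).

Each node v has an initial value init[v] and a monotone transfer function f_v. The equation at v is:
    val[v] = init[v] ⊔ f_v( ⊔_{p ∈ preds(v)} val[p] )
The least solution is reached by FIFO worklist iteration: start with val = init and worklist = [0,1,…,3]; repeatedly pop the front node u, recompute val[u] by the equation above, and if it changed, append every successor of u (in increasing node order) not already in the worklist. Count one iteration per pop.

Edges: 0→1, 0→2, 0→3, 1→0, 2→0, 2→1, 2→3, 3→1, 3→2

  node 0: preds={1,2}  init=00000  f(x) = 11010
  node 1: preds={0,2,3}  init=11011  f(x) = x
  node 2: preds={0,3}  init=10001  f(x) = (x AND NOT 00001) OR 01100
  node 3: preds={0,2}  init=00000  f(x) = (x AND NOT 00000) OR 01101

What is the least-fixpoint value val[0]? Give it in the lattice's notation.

11010

Iteration log — 8 steps:
  step 1. node 0  ⊔preds=11011  new=11010  old=00000  +wl: 
  step 2. node 1  ⊔preds=11011  new=11011  stable
  step 3. node 2  ⊔preds=11010  new=11111  old=10001  +wl: 0,1
  step 4. node 3  ⊔preds=11111  new=11111  old=00000  +wl: 2
  step 5. node 0  ⊔preds=11111  new=11010  stable
  step 6. node 1  ⊔preds=11111  new=11111  old=11011  +wl: 0
  step 7. node 2  ⊔preds=11111  new=11111  stable
  step 8. node 0  ⊔preds=11111  new=11010  stable

Least fixpoint reached:
  node 0: 11010
  node 1: 11111
  node 2: 11111
  node 3: 11111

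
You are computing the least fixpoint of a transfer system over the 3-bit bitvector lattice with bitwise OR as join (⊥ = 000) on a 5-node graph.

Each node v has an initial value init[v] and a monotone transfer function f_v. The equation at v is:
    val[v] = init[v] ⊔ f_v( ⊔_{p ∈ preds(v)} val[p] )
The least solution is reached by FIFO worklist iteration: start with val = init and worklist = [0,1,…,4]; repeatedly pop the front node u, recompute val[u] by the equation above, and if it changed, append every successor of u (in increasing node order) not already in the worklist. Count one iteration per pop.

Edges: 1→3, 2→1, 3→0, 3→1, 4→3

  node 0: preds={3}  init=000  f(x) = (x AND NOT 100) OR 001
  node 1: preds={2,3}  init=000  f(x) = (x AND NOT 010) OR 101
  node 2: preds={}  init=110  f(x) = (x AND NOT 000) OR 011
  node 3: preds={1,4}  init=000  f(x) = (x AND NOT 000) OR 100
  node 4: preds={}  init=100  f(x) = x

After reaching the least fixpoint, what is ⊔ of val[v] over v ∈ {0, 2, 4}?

111

Worklist (7 pops):
  #1 pop 0: in=000 → 001 (was 000); enqueue []
  #2 pop 1: in=110 → 101 (was 000); enqueue []
  #3 pop 2: in=000 → 111 (was 110); enqueue [1]
  #4 pop 3: in=101 → 101 (was 000); enqueue [0]
  #5 pop 4: in=000 → 100 (no change)
  #6 pop 1: in=111 → 101 (no change)
  #7 pop 0: in=101 → 001 (no change)

Fixpoint:
  val[0] = 001
  val[1] = 101
  val[2] = 111
  val[3] = 101
  val[4] = 100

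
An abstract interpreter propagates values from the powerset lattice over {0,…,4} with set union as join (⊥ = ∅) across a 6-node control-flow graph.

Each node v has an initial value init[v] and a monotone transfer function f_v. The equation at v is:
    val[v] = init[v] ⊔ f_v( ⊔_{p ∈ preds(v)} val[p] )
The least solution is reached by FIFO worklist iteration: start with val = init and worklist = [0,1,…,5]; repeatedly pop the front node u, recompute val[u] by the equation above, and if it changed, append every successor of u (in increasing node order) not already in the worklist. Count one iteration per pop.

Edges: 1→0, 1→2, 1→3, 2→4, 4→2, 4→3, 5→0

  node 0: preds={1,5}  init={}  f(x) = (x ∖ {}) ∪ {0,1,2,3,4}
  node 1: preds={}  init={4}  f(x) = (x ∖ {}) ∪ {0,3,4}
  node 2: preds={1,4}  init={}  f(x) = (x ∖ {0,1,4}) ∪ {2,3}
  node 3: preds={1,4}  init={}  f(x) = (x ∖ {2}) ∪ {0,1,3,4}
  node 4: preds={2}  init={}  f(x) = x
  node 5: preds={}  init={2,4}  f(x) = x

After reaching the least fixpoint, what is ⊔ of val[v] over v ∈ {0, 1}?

Worklist (9 pops):
  #1 pop 0: in={2,4} → {0,1,2,3,4} (was {}); enqueue []
  #2 pop 1: in={} → {0,3,4} (was {4}); enqueue [0]
  #3 pop 2: in={0,3,4} → {2,3} (was {}); enqueue []
  #4 pop 3: in={0,3,4} → {0,1,3,4} (was {}); enqueue []
  #5 pop 4: in={2,3} → {2,3} (was {}); enqueue [2,3]
  #6 pop 5: in={} → {2,4} (no change)
  #7 pop 0: in={0,2,3,4} → {0,1,2,3,4} (no change)
  #8 pop 2: in={0,2,3,4} → {2,3} (no change)
  #9 pop 3: in={0,2,3,4} → {0,1,3,4} (no change)

Fixpoint:
  val[0] = {0,1,2,3,4}
  val[1] = {0,3,4}
  val[2] = {2,3}
  val[3] = {0,1,3,4}
  val[4] = {2,3}
  val[5] = {2,4}

{0,1,2,3,4}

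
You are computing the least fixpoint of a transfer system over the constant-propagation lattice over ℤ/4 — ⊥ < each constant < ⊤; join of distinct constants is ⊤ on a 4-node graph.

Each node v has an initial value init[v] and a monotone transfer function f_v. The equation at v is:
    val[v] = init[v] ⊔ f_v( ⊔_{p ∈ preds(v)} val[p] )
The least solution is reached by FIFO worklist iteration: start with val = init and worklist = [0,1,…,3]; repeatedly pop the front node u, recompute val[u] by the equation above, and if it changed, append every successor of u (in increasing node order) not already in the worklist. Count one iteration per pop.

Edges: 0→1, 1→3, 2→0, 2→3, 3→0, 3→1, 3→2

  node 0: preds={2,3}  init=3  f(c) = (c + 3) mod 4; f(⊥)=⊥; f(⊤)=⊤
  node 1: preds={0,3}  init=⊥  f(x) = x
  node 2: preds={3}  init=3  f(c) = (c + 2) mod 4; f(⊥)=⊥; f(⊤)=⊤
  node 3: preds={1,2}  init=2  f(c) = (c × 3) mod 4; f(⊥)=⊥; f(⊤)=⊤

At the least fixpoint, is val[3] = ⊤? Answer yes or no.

yes

Worklist (7 pops):
  #1 pop 0: in=⊤ → ⊤ (was 3); enqueue []
  #2 pop 1: in=⊤ → ⊤ (was ⊥); enqueue []
  #3 pop 2: in=2 → ⊤ (was 3); enqueue [0]
  #4 pop 3: in=⊤ → ⊤ (was 2); enqueue [1,2]
  #5 pop 0: in=⊤ → ⊤ (no change)
  #6 pop 1: in=⊤ → ⊤ (no change)
  #7 pop 2: in=⊤ → ⊤ (no change)

Fixpoint:
  val[0] = ⊤
  val[1] = ⊤
  val[2] = ⊤
  val[3] = ⊤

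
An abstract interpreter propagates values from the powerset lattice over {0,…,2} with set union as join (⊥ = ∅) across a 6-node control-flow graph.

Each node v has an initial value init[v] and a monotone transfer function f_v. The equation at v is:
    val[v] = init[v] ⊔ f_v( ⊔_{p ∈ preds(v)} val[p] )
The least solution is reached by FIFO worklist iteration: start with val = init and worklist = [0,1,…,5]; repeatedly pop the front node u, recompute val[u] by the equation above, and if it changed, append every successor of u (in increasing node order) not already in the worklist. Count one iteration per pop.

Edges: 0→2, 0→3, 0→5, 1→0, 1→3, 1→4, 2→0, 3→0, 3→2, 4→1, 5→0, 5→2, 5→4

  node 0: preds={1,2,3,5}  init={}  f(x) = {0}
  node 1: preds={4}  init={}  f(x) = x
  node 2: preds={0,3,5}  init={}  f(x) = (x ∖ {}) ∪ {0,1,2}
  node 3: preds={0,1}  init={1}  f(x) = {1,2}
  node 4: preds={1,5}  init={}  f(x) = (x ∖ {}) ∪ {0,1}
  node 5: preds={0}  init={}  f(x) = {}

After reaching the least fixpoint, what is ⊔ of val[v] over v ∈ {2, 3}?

{0,1,2}

Iteration log — 12 steps:
  step 1. node 0  ⊔preds={1}  new={0}  old={}  +wl: 
  step 2. node 1  ⊔preds={}  new={}  stable
  step 3. node 2  ⊔preds={0,1}  new={0,1,2}  old={}  +wl: 0
  step 4. node 3  ⊔preds={0}  new={1,2}  old={1}  +wl: 2
  step 5. node 4  ⊔preds={}  new={0,1}  old={}  +wl: 1
  step 6. node 5  ⊔preds={0}  new={}  stable
  step 7. node 0  ⊔preds={0,1,2}  new={0}  stable
  step 8. node 2  ⊔preds={0,1,2}  new={0,1,2}  stable
  step 9. node 1  ⊔preds={0,1}  new={0,1}  old={}  +wl: 0,3,4
  step 10. node 0  ⊔preds={0,1,2}  new={0}  stable
  step 11. node 3  ⊔preds={0,1}  new={1,2}  stable
  step 12. node 4  ⊔preds={0,1}  new={0,1}  stable

Least fixpoint reached:
  node 0: {0}
  node 1: {0,1}
  node 2: {0,1,2}
  node 3: {1,2}
  node 4: {0,1}
  node 5: {}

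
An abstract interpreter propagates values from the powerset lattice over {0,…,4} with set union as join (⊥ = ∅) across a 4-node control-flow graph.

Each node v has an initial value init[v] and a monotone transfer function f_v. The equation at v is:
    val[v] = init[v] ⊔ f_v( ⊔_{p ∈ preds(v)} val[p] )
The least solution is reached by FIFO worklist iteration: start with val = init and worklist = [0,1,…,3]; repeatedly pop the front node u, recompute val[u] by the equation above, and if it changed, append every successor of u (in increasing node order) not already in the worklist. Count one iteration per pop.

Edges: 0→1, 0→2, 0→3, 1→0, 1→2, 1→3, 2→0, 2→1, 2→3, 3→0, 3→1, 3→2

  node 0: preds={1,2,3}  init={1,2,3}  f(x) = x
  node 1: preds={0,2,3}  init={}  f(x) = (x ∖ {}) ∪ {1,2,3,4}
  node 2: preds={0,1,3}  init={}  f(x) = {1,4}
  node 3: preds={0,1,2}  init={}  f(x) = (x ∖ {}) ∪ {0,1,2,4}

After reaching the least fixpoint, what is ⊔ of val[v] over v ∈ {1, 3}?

{0,1,2,3,4}

Worklist (9 pops):
  #1 pop 0: in={} → {1,2,3} (no change)
  #2 pop 1: in={1,2,3} → {1,2,3,4} (was {}); enqueue [0]
  #3 pop 2: in={1,2,3,4} → {1,4} (was {}); enqueue [1]
  #4 pop 3: in={1,2,3,4} → {0,1,2,3,4} (was {}); enqueue [2]
  #5 pop 0: in={0,1,2,3,4} → {0,1,2,3,4} (was {1,2,3}); enqueue [3]
  #6 pop 1: in={0,1,2,3,4} → {0,1,2,3,4} (was {1,2,3,4}); enqueue [0]
  #7 pop 2: in={0,1,2,3,4} → {1,4} (no change)
  #8 pop 3: in={0,1,2,3,4} → {0,1,2,3,4} (no change)
  #9 pop 0: in={0,1,2,3,4} → {0,1,2,3,4} (no change)

Fixpoint:
  val[0] = {0,1,2,3,4}
  val[1] = {0,1,2,3,4}
  val[2] = {1,4}
  val[3] = {0,1,2,3,4}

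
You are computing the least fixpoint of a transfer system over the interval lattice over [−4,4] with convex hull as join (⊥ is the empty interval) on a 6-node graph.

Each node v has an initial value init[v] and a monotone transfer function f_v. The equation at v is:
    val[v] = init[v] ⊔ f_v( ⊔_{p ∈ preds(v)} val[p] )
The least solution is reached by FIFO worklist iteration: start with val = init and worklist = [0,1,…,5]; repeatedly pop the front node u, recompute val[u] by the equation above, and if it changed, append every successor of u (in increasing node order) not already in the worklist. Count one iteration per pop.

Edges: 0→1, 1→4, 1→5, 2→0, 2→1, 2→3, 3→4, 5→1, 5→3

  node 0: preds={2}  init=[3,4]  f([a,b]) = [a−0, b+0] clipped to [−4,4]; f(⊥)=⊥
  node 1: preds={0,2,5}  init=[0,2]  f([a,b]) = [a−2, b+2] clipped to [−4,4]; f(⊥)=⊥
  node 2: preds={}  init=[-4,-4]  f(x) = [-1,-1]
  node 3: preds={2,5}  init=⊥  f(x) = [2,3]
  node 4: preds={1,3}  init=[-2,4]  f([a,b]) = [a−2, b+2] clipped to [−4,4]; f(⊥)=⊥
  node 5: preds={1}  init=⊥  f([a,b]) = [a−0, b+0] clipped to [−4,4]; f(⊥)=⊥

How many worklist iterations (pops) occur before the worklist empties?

Iteration log — 9 steps:
  step 1. node 0  ⊔preds=[-4,-4]  new=[-4,4]  old=[3,4]  +wl: 
  step 2. node 1  ⊔preds=[-4,4]  new=[-4,4]  old=[0,2]  +wl: 
  step 3. node 2  ⊔preds=⊥  new=[-4,-1]  old=[-4,-4]  +wl: 0,1
  step 4. node 3  ⊔preds=[-4,-1]  new=[2,3]  old=⊥  +wl: 
  step 5. node 4  ⊔preds=[-4,4]  new=[-4,4]  old=[-2,4]  +wl: 
  step 6. node 5  ⊔preds=[-4,4]  new=[-4,4]  old=⊥  +wl: 3
  step 7. node 0  ⊔preds=[-4,-1]  new=[-4,4]  stable
  step 8. node 1  ⊔preds=[-4,4]  new=[-4,4]  stable
  step 9. node 3  ⊔preds=[-4,4]  new=[2,3]  stable

Least fixpoint reached:
  node 0: [-4,4]
  node 1: [-4,4]
  node 2: [-4,-1]
  node 3: [2,3]
  node 4: [-4,4]
  node 5: [-4,4]

9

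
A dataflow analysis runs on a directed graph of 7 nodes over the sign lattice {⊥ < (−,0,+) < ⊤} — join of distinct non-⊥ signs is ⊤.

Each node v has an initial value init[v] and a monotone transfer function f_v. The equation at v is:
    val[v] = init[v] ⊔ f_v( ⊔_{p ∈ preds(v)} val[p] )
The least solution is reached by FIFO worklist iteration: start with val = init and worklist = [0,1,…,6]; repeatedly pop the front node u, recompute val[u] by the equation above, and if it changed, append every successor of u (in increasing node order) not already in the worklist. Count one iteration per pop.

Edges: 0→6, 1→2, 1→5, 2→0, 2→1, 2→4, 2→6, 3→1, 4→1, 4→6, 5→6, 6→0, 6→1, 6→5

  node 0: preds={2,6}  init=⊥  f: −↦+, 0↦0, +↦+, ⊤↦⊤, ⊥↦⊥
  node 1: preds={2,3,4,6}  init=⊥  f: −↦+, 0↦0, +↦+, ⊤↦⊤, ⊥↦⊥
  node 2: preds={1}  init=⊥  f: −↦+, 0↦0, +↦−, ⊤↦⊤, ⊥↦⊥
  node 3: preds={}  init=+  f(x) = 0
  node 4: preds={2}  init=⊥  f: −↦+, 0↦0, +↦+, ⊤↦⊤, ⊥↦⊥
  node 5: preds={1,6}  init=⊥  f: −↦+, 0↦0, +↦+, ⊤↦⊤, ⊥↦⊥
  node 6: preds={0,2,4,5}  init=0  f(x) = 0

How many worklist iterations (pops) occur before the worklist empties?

10

Iteration log — 10 steps:
  step 1. node 0  ⊔preds=0  new=0  old=⊥  +wl: 
  step 2. node 1  ⊔preds=⊤  new=⊤  old=⊥  +wl: 
  step 3. node 2  ⊔preds=⊤  new=⊤  old=⊥  +wl: 0,1
  step 4. node 3  ⊔preds=⊥  new=⊤  old=+  +wl: 
  step 5. node 4  ⊔preds=⊤  new=⊤  old=⊥  +wl: 
  step 6. node 5  ⊔preds=⊤  new=⊤  old=⊥  +wl: 
  step 7. node 6  ⊔preds=⊤  new=0  stable
  step 8. node 0  ⊔preds=⊤  new=⊤  old=0  +wl: 6
  step 9. node 1  ⊔preds=⊤  new=⊤  stable
  step 10. node 6  ⊔preds=⊤  new=0  stable

Least fixpoint reached:
  node 0: ⊤
  node 1: ⊤
  node 2: ⊤
  node 3: ⊤
  node 4: ⊤
  node 5: ⊤
  node 6: 0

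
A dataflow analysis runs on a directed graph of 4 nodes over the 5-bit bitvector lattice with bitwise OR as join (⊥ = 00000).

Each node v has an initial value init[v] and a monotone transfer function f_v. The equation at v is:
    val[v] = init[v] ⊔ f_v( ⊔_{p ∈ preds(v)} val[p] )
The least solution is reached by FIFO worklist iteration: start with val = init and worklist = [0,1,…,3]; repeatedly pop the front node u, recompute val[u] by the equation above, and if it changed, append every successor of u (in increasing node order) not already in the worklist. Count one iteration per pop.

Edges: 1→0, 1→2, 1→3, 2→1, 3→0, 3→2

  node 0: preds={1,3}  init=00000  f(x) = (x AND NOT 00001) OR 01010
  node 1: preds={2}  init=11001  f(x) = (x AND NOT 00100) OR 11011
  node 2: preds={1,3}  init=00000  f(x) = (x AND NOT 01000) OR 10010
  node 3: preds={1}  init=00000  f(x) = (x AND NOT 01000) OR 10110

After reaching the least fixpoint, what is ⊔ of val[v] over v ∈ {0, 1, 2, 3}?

Trace (8 dequeues):
  [1] u=0 | in 11001 | out 11010 | prev 00000 | push {}
  [2] u=1 | in 00000 | out 11011 | prev 11001 | push {0}
  [3] u=2 | in 11011 | out 10011 | prev 00000 | push {1}
  [4] u=3 | in 11011 | out 10111 | prev 00000 | push {2}
  [5] u=0 | in 11111 | out 11110 | prev 11010 | push {}
  [6] u=1 | in 10011 | out 11011 | ==
  [7] u=2 | in 11111 | out 10111 | prev 10011 | push {1}
  [8] u=1 | in 10111 | out 11011 | ==

Converged values:
  [0] 11110
  [1] 11011
  [2] 10111
  [3] 10111

11111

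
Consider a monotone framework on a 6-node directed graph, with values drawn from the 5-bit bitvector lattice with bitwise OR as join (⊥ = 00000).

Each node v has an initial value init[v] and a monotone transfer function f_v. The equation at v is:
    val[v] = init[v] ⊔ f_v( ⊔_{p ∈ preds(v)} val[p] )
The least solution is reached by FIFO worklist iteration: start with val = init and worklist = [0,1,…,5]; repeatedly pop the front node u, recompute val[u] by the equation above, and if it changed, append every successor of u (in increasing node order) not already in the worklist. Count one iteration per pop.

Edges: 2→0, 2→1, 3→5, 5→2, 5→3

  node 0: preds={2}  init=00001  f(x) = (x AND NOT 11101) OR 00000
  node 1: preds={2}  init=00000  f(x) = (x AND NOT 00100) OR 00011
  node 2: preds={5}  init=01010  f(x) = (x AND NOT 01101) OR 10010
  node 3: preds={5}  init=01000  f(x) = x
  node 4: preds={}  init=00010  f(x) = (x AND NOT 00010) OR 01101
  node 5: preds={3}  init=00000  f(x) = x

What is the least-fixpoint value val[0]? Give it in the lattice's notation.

Trace (10 dequeues):
  [1] u=0 | in 01010 | out 00011 | prev 00001 | push {}
  [2] u=1 | in 01010 | out 01011 | prev 00000 | push {}
  [3] u=2 | in 00000 | out 11010 | prev 01010 | push {0,1}
  [4] u=3 | in 00000 | out 01000 | ==
  [5] u=4 | in 00000 | out 01111 | prev 00010 | push {}
  [6] u=5 | in 01000 | out 01000 | prev 00000 | push {2,3}
  [7] u=0 | in 11010 | out 00011 | ==
  [8] u=1 | in 11010 | out 11011 | prev 01011 | push {}
  [9] u=2 | in 01000 | out 11010 | ==
  [10] u=3 | in 01000 | out 01000 | ==

Converged values:
  [0] 00011
  [1] 11011
  [2] 11010
  [3] 01000
  [4] 01111
  [5] 01000

00011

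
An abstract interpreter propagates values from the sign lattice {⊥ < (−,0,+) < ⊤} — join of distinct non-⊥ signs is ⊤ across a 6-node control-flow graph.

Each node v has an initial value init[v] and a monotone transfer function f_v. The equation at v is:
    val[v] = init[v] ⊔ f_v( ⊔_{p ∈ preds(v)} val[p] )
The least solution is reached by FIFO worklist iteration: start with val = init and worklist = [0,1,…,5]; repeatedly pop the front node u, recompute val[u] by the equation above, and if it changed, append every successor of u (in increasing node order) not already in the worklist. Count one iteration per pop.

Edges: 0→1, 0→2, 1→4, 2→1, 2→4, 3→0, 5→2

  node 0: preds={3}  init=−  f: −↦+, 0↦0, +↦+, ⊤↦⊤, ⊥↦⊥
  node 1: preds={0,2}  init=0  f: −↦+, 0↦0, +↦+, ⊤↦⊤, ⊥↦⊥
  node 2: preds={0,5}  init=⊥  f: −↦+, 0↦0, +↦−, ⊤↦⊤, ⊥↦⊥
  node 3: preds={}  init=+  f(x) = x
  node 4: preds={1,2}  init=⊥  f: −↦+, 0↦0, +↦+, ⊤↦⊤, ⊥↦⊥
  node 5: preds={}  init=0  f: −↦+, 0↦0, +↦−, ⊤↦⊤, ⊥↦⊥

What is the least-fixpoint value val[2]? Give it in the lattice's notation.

⊤

Trace (7 dequeues):
  [1] u=0 | in + | out ⊤ | prev − | push {}
  [2] u=1 | in ⊤ | out ⊤ | prev 0 | push {}
  [3] u=2 | in ⊤ | out ⊤ | prev ⊥ | push {1}
  [4] u=3 | in ⊥ | out + | ==
  [5] u=4 | in ⊤ | out ⊤ | prev ⊥ | push {}
  [6] u=5 | in ⊥ | out 0 | ==
  [7] u=1 | in ⊤ | out ⊤ | ==

Converged values:
  [0] ⊤
  [1] ⊤
  [2] ⊤
  [3] +
  [4] ⊤
  [5] 0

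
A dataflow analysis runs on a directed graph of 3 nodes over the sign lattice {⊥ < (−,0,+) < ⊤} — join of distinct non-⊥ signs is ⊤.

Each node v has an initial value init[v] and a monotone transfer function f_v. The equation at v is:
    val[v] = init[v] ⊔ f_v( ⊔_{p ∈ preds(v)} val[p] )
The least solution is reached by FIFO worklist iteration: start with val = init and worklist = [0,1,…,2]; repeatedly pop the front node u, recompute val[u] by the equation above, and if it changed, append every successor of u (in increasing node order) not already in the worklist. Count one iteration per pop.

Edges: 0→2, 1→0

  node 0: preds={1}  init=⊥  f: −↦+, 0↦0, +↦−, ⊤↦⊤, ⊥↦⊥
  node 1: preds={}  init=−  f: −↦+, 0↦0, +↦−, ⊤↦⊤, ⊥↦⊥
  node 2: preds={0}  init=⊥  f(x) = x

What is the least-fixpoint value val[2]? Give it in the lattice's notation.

Trace (3 dequeues):
  [1] u=0 | in − | out + | prev ⊥ | push {}
  [2] u=1 | in ⊥ | out − | ==
  [3] u=2 | in + | out + | prev ⊥ | push {}

Converged values:
  [0] +
  [1] −
  [2] +

+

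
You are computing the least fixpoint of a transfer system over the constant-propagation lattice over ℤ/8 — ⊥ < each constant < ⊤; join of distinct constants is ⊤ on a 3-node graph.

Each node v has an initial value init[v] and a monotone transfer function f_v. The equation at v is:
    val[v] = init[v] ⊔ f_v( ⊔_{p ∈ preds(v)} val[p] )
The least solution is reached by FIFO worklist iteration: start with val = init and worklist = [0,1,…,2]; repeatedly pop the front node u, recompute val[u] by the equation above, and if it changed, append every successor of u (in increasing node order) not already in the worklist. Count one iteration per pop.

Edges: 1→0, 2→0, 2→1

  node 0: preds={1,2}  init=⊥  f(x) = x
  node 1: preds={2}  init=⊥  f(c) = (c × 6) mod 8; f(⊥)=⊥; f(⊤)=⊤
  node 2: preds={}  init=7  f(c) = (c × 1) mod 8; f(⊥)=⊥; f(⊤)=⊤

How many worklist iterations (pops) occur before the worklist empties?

4

Iteration log — 4 steps:
  step 1. node 0  ⊔preds=7  new=7  old=⊥  +wl: 
  step 2. node 1  ⊔preds=7  new=2  old=⊥  +wl: 0
  step 3. node 2  ⊔preds=⊥  new=7  stable
  step 4. node 0  ⊔preds=⊤  new=⊤  old=7  +wl: 

Least fixpoint reached:
  node 0: ⊤
  node 1: 2
  node 2: 7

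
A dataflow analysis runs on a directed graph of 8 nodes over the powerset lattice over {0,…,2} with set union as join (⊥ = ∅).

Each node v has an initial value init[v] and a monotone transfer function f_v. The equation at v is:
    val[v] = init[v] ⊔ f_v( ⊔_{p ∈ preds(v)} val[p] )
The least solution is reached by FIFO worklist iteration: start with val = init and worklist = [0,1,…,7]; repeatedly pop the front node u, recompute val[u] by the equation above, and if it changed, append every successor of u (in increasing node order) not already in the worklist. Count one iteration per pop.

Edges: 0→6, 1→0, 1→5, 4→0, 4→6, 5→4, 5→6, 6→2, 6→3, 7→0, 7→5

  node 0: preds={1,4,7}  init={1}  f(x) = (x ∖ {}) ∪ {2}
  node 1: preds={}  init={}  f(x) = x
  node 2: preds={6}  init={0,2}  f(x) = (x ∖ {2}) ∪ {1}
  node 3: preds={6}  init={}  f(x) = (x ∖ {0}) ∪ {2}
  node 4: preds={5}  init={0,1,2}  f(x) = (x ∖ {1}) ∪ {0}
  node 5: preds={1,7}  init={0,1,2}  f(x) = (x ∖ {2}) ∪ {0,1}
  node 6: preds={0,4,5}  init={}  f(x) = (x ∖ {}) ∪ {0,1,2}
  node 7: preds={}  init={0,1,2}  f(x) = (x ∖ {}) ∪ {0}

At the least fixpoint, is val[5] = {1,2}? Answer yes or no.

Worklist (10 pops):
  #1 pop 0: in={0,1,2} → {0,1,2} (was {1}); enqueue []
  #2 pop 1: in={} → {} (no change)
  #3 pop 2: in={} → {0,1,2} (was {0,2}); enqueue []
  #4 pop 3: in={} → {2} (was {}); enqueue []
  #5 pop 4: in={0,1,2} → {0,1,2} (no change)
  #6 pop 5: in={0,1,2} → {0,1,2} (no change)
  #7 pop 6: in={0,1,2} → {0,1,2} (was {}); enqueue [2,3]
  #8 pop 7: in={} → {0,1,2} (no change)
  #9 pop 2: in={0,1,2} → {0,1,2} (no change)
  #10 pop 3: in={0,1,2} → {1,2} (was {2}); enqueue []

Fixpoint:
  val[0] = {0,1,2}
  val[1] = {}
  val[2] = {0,1,2}
  val[3] = {1,2}
  val[4] = {0,1,2}
  val[5] = {0,1,2}
  val[6] = {0,1,2}
  val[7] = {0,1,2}

no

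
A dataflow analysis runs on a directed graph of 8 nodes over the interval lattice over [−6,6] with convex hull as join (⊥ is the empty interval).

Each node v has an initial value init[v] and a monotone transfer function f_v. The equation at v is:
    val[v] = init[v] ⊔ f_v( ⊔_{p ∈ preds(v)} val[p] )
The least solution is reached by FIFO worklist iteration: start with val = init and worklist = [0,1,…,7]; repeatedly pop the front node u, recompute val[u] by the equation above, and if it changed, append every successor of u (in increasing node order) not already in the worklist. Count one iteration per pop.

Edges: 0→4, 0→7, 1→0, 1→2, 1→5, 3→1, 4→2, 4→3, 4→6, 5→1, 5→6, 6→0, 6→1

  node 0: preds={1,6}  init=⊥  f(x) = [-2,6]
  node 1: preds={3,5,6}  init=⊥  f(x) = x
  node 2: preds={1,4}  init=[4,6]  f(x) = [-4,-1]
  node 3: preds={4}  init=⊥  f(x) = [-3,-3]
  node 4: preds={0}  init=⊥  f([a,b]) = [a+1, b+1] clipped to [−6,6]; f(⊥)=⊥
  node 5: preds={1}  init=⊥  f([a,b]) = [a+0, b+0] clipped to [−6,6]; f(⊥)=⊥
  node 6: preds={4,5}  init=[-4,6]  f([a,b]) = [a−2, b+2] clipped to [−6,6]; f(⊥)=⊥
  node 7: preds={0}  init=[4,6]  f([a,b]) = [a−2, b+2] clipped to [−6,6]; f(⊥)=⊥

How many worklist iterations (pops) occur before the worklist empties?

Worklist (16 pops):
  #1 pop 0: in=[-4,6] → [-2,6] (was ⊥); enqueue []
  #2 pop 1: in=[-4,6] → [-4,6] (was ⊥); enqueue [0]
  #3 pop 2: in=[-4,6] → [-4,6] (was [4,6]); enqueue []
  #4 pop 3: in=⊥ → [-3,-3] (was ⊥); enqueue [1]
  #5 pop 4: in=[-2,6] → [-1,6] (was ⊥); enqueue [2,3]
  #6 pop 5: in=[-4,6] → [-4,6] (was ⊥); enqueue []
  #7 pop 6: in=[-4,6] → [-6,6] (was [-4,6]); enqueue []
  #8 pop 7: in=[-2,6] → [-4,6] (was [4,6]); enqueue []
  #9 pop 0: in=[-6,6] → [-2,6] (no change)
  #10 pop 1: in=[-6,6] → [-6,6] (was [-4,6]); enqueue [0,5]
  #11 pop 2: in=[-6,6] → [-4,6] (no change)
  #12 pop 3: in=[-1,6] → [-3,-3] (no change)
  #13 pop 0: in=[-6,6] → [-2,6] (no change)
  #14 pop 5: in=[-6,6] → [-6,6] (was [-4,6]); enqueue [1,6]
  #15 pop 1: in=[-6,6] → [-6,6] (no change)
  #16 pop 6: in=[-6,6] → [-6,6] (no change)

Fixpoint:
  val[0] = [-2,6]
  val[1] = [-6,6]
  val[2] = [-4,6]
  val[3] = [-3,-3]
  val[4] = [-1,6]
  val[5] = [-6,6]
  val[6] = [-6,6]
  val[7] = [-4,6]

16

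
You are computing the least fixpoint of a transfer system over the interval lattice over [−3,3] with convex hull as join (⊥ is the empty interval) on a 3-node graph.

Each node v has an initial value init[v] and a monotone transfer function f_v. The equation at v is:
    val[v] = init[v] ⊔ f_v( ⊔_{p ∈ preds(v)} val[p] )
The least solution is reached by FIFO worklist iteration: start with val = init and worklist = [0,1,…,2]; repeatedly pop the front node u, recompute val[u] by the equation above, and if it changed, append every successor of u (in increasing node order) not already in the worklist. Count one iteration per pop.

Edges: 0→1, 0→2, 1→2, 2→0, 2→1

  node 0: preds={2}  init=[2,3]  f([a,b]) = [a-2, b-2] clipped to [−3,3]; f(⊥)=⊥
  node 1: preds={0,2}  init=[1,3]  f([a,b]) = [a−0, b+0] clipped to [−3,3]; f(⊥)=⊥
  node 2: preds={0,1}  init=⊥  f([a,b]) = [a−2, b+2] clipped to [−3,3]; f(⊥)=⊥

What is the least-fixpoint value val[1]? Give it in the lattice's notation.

Trace (8 dequeues):
  [1] u=0 | in ⊥ | out [2,3] | ==
  [2] u=1 | in [2,3] | out [1,3] | ==
  [3] u=2 | in [1,3] | out [-1,3] | prev ⊥ | push {0,1}
  [4] u=0 | in [-1,3] | out [-3,3] | prev [2,3] | push {2}
  [5] u=1 | in [-3,3] | out [-3,3] | prev [1,3] | push {}
  [6] u=2 | in [-3,3] | out [-3,3] | prev [-1,3] | push {0,1}
  [7] u=0 | in [-3,3] | out [-3,3] | ==
  [8] u=1 | in [-3,3] | out [-3,3] | ==

Converged values:
  [0] [-3,3]
  [1] [-3,3]
  [2] [-3,3]

[-3,3]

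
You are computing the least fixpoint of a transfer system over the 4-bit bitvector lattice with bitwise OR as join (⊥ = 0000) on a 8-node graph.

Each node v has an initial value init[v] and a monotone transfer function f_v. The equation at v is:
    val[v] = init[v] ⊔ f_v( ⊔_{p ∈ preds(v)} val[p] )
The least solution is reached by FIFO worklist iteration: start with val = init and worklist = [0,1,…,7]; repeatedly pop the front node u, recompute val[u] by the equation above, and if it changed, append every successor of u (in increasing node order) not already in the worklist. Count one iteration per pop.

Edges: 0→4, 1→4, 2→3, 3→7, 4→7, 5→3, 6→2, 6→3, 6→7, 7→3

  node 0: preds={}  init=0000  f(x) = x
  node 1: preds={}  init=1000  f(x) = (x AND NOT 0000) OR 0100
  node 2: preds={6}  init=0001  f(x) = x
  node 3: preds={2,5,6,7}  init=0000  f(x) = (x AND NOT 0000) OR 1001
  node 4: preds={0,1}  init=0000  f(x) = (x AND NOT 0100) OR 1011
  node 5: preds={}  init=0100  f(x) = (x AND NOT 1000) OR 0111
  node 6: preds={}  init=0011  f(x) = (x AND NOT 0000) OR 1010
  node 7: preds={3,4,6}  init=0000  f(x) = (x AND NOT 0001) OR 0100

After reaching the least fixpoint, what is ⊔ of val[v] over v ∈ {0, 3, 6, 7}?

Worklist (11 pops):
  #1 pop 0: in=0000 → 0000 (no change)
  #2 pop 1: in=0000 → 1100 (was 1000); enqueue []
  #3 pop 2: in=0011 → 0011 (was 0001); enqueue []
  #4 pop 3: in=0111 → 1111 (was 0000); enqueue []
  #5 pop 4: in=1100 → 1011 (was 0000); enqueue []
  #6 pop 5: in=0000 → 0111 (was 0100); enqueue [3]
  #7 pop 6: in=0000 → 1011 (was 0011); enqueue [2]
  #8 pop 7: in=1111 → 1110 (was 0000); enqueue []
  #9 pop 3: in=1111 → 1111 (no change)
  #10 pop 2: in=1011 → 1011 (was 0011); enqueue [3]
  #11 pop 3: in=1111 → 1111 (no change)

Fixpoint:
  val[0] = 0000
  val[1] = 1100
  val[2] = 1011
  val[3] = 1111
  val[4] = 1011
  val[5] = 0111
  val[6] = 1011
  val[7] = 1110

1111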